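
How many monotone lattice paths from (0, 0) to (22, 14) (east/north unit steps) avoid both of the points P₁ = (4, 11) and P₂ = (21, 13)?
Number of paths = 1938981060

Inclusion–exclusion. Total paths: C(36, 22) = 3796297200. Through P₁: C(15, 4)·C(21, 18) = 1815450. Through P₂: C(34, 21)·C(2, 1) = 1855967520. Since P₁ is strictly southwest of P₂, a monotone path through both must visit P₁ then P₂; paths through both = C(15, 4)·C(19, 17)·C(2, 1) = 466830. Avoid both = 3796297200 − 1815450 − 1855967520 + 466830 = 1938981060.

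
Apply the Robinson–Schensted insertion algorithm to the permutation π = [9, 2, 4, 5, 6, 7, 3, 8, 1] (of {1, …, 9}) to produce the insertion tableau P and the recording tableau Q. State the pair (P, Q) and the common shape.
P = [1, 3, 5, 6, 7, 8] / [2] / [4] / [9];  Q = [1, 3, 4, 5, 6, 8] / [2] / [7] / [9];  common shape = (6, 1, 1, 1)

Row-insert the values π_1, π_2, … into P one at a time, bumping the leftmost entry strictly greater than the inserted value down to the next row. The recording tableau Q records, in position (i, j), the step at which that cell was added to P.
  Insert 9 (step 1): P = [9];  Q = [1]
  Insert 2 (step 2): P = [2] / [9];  Q = [1] / [2]
  Insert 4 (step 3): P = [2, 4] / [9];  Q = [1, 3] / [2]
  Insert 5 (step 4): P = [2, 4, 5] / [9];  Q = [1, 3, 4] / [2]
  Insert 6 (step 5): P = [2, 4, 5, 6] / [9];  Q = [1, 3, 4, 5] / [2]
  Insert 7 (step 6): P = [2, 4, 5, 6, 7] / [9];  Q = [1, 3, 4, 5, 6] / [2]
  Insert 3 (step 7): P = [2, 3, 5, 6, 7] / [4] / [9];  Q = [1, 3, 4, 5, 6] / [2] / [7]
  Insert 8 (step 8): P = [2, 3, 5, 6, 7, 8] / [4] / [9];  Q = [1, 3, 4, 5, 6, 8] / [2] / [7]
  Insert 1 (step 9): P = [1, 3, 5, 6, 7, 8] / [2] / [4] / [9];  Q = [1, 3, 4, 5, 6, 8] / [2] / [7] / [9]
Final shape: (6, 1, 1, 1).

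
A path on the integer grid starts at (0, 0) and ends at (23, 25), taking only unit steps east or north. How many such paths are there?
Number of paths = 30957699535776

A monotone lattice path from (0, 0) to (23, 25) consists of 23 east steps and 25 north steps in some order, so it is determined by which 23 of the 48 steps are east. The count is C(48, 23) = 30957699535776.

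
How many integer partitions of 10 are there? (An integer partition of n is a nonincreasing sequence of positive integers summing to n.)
p(10) = 42

List all partitions of 10: 10, 9+1, 8+2, 8+1+1, 7+3, 7+2+1, 7+1+1+1, 6+4, 6+3+1, 6+2+2, 6+2+1+1, 6+1+1+1+1, 5+5, 5+4+1, 5+3+2, 5+3+1+1, 5+2+2+1, 5+2+1+1+1, 5+1+1+1+1+1, 4+4+2, 4+4+1+1, 4+3+3, 4+3+2+1, 4+3+1+1+1, 4+2+2+2, 4+2+2+1+1, 4+2+1+1+1+1, 4+1+1+1+1+1+1, 3+3+3+1, 3+3+2+2, … (42 total). Counting them gives p(10) = 42.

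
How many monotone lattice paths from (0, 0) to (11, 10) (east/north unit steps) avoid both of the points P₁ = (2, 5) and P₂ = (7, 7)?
Number of paths = 205989

Inclusion–exclusion. Total paths: C(21, 11) = 352716. Through P₁: C(7, 2)·C(14, 9) = 42042. Through P₂: C(14, 7)·C(7, 4) = 120120. Since P₁ is strictly southwest of P₂, a monotone path through both must visit P₁ then P₂; paths through both = C(7, 2)·C(7, 5)·C(7, 4) = 15435. Avoid both = 352716 − 42042 − 120120 + 15435 = 205989.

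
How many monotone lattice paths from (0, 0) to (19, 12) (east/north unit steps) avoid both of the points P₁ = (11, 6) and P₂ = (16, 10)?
Number of paths = 66431807

Inclusion–exclusion. Total paths: C(31, 19) = 141120525. Through P₁: C(17, 11)·C(14, 8) = 37165128. Through P₂: C(26, 16)·C(5, 3) = 53117350. Since P₁ is strictly southwest of P₂, a monotone path through both must visit P₁ then P₂; paths through both = C(17, 11)·C(9, 5)·C(5, 3) = 15593760. Avoid both = 141120525 − 37165128 − 53117350 + 15593760 = 66431807.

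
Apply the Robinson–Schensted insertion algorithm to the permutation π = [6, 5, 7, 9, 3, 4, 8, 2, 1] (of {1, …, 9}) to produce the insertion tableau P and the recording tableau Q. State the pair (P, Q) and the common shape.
P = [1, 4, 8] / [2, 7, 9] / [3] / [5] / [6];  Q = [1, 3, 4] / [2, 6, 7] / [5] / [8] / [9];  common shape = (3, 3, 1, 1, 1)

Row-insert the values π_1, π_2, … into P one at a time, bumping the leftmost entry strictly greater than the inserted value down to the next row. The recording tableau Q records, in position (i, j), the step at which that cell was added to P.
  Insert 6 (step 1): P = [6];  Q = [1]
  Insert 5 (step 2): P = [5] / [6];  Q = [1] / [2]
  Insert 7 (step 3): P = [5, 7] / [6];  Q = [1, 3] / [2]
  Insert 9 (step 4): P = [5, 7, 9] / [6];  Q = [1, 3, 4] / [2]
  Insert 3 (step 5): P = [3, 7, 9] / [5] / [6];  Q = [1, 3, 4] / [2] / [5]
  Insert 4 (step 6): P = [3, 4, 9] / [5, 7] / [6];  Q = [1, 3, 4] / [2, 6] / [5]
  Insert 8 (step 7): P = [3, 4, 8] / [5, 7, 9] / [6];  Q = [1, 3, 4] / [2, 6, 7] / [5]
  Insert 2 (step 8): P = [2, 4, 8] / [3, 7, 9] / [5] / [6];  Q = [1, 3, 4] / [2, 6, 7] / [5] / [8]
  Insert 1 (step 9): P = [1, 4, 8] / [2, 7, 9] / [3] / [5] / [6];  Q = [1, 3, 4] / [2, 6, 7] / [5] / [8] / [9]
Final shape: (3, 3, 1, 1, 1).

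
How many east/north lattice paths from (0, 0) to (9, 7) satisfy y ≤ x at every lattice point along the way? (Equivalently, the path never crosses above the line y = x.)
Number of paths = 3432

By the reflection principle (André's argument), the number of monotone paths to (9, 7) with n ≤ m that never go above y = x is C(16, 9) − C(16, 10) = 11440 − 8008 = 3432.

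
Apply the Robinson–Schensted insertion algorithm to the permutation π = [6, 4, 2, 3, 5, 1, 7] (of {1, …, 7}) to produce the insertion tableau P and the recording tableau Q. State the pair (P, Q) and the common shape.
P = [1, 3, 5, 7] / [2] / [4] / [6];  Q = [1, 4, 5, 7] / [2] / [3] / [6];  common shape = (4, 1, 1, 1)

Row-insert the values π_1, π_2, … into P one at a time, bumping the leftmost entry strictly greater than the inserted value down to the next row. The recording tableau Q records, in position (i, j), the step at which that cell was added to P.
  Insert 6 (step 1): P = [6];  Q = [1]
  Insert 4 (step 2): P = [4] / [6];  Q = [1] / [2]
  Insert 2 (step 3): P = [2] / [4] / [6];  Q = [1] / [2] / [3]
  Insert 3 (step 4): P = [2, 3] / [4] / [6];  Q = [1, 4] / [2] / [3]
  Insert 5 (step 5): P = [2, 3, 5] / [4] / [6];  Q = [1, 4, 5] / [2] / [3]
  Insert 1 (step 6): P = [1, 3, 5] / [2] / [4] / [6];  Q = [1, 4, 5] / [2] / [3] / [6]
  Insert 7 (step 7): P = [1, 3, 5, 7] / [2] / [4] / [6];  Q = [1, 4, 5, 7] / [2] / [3] / [6]
Final shape: (4, 1, 1, 1).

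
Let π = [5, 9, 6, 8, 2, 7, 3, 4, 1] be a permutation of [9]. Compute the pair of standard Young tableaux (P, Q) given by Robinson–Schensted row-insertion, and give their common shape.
P = [1, 3, 4] / [2, 6, 7] / [5] / [8] / [9];  Q = [1, 2, 4] / [3, 6, 8] / [5] / [7] / [9];  common shape = (3, 3, 1, 1, 1)

Row-insert the values π_1, π_2, … into P one at a time, bumping the leftmost entry strictly greater than the inserted value down to the next row. The recording tableau Q records, in position (i, j), the step at which that cell was added to P.
  Insert 5 (step 1): P = [5];  Q = [1]
  Insert 9 (step 2): P = [5, 9];  Q = [1, 2]
  Insert 6 (step 3): P = [5, 6] / [9];  Q = [1, 2] / [3]
  Insert 8 (step 4): P = [5, 6, 8] / [9];  Q = [1, 2, 4] / [3]
  Insert 2 (step 5): P = [2, 6, 8] / [5] / [9];  Q = [1, 2, 4] / [3] / [5]
  Insert 7 (step 6): P = [2, 6, 7] / [5, 8] / [9];  Q = [1, 2, 4] / [3, 6] / [5]
  Insert 3 (step 7): P = [2, 3, 7] / [5, 6] / [8] / [9];  Q = [1, 2, 4] / [3, 6] / [5] / [7]
  Insert 4 (step 8): P = [2, 3, 4] / [5, 6, 7] / [8] / [9];  Q = [1, 2, 4] / [3, 6, 8] / [5] / [7]
  Insert 1 (step 9): P = [1, 3, 4] / [2, 6, 7] / [5] / [8] / [9];  Q = [1, 2, 4] / [3, 6, 8] / [5] / [7] / [9]
Final shape: (3, 3, 1, 1, 1).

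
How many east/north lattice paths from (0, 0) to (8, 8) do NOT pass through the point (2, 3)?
Number of paths = 8250

Total paths from (0, 0) to (8, 8): C(16, 8) = 12870. Paths through (2, 3): (paths (0, 0) → (2, 3)) × (paths (2, 3) → (8, 8)) = C(5, 2) · C(11, 6) = 10 · 462 = 4620. Avoidance count = 12870 − 4620 = 8250.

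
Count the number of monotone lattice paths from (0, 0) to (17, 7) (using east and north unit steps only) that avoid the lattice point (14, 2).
Number of paths = 339384

Total paths from (0, 0) to (17, 7): C(24, 17) = 346104. Paths through (14, 2): (paths (0, 0) → (14, 2)) × (paths (14, 2) → (17, 7)) = C(16, 14) · C(8, 3) = 120 · 56 = 6720. Avoidance count = 346104 − 6720 = 339384.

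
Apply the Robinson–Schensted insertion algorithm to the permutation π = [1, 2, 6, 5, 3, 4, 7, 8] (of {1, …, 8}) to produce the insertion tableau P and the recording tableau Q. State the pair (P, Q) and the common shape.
P = [1, 2, 3, 4, 7, 8] / [5] / [6];  Q = [1, 2, 3, 6, 7, 8] / [4] / [5];  common shape = (6, 1, 1)

Row-insert the values π_1, π_2, … into P one at a time, bumping the leftmost entry strictly greater than the inserted value down to the next row. The recording tableau Q records, in position (i, j), the step at which that cell was added to P.
  Insert 1 (step 1): P = [1];  Q = [1]
  Insert 2 (step 2): P = [1, 2];  Q = [1, 2]
  Insert 6 (step 3): P = [1, 2, 6];  Q = [1, 2, 3]
  Insert 5 (step 4): P = [1, 2, 5] / [6];  Q = [1, 2, 3] / [4]
  Insert 3 (step 5): P = [1, 2, 3] / [5] / [6];  Q = [1, 2, 3] / [4] / [5]
  Insert 4 (step 6): P = [1, 2, 3, 4] / [5] / [6];  Q = [1, 2, 3, 6] / [4] / [5]
  Insert 7 (step 7): P = [1, 2, 3, 4, 7] / [5] / [6];  Q = [1, 2, 3, 6, 7] / [4] / [5]
  Insert 8 (step 8): P = [1, 2, 3, 4, 7, 8] / [5] / [6];  Q = [1, 2, 3, 6, 7, 8] / [4] / [5]
Final shape: (6, 1, 1).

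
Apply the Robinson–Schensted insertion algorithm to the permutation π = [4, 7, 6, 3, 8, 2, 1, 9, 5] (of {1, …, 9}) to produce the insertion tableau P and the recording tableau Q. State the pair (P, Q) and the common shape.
P = [1, 5, 8, 9] / [2, 6] / [3] / [4] / [7];  Q = [1, 2, 5, 8] / [3, 9] / [4] / [6] / [7];  common shape = (4, 2, 1, 1, 1)

Row-insert the values π_1, π_2, … into P one at a time, bumping the leftmost entry strictly greater than the inserted value down to the next row. The recording tableau Q records, in position (i, j), the step at which that cell was added to P.
  Insert 4 (step 1): P = [4];  Q = [1]
  Insert 7 (step 2): P = [4, 7];  Q = [1, 2]
  Insert 6 (step 3): P = [4, 6] / [7];  Q = [1, 2] / [3]
  Insert 3 (step 4): P = [3, 6] / [4] / [7];  Q = [1, 2] / [3] / [4]
  Insert 8 (step 5): P = [3, 6, 8] / [4] / [7];  Q = [1, 2, 5] / [3] / [4]
  Insert 2 (step 6): P = [2, 6, 8] / [3] / [4] / [7];  Q = [1, 2, 5] / [3] / [4] / [6]
  Insert 1 (step 7): P = [1, 6, 8] / [2] / [3] / [4] / [7];  Q = [1, 2, 5] / [3] / [4] / [6] / [7]
  Insert 9 (step 8): P = [1, 6, 8, 9] / [2] / [3] / [4] / [7];  Q = [1, 2, 5, 8] / [3] / [4] / [6] / [7]
  Insert 5 (step 9): P = [1, 5, 8, 9] / [2, 6] / [3] / [4] / [7];  Q = [1, 2, 5, 8] / [3, 9] / [4] / [6] / [7]
Final shape: (4, 2, 1, 1, 1).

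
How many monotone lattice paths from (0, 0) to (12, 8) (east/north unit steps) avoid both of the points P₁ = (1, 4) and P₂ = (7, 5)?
Number of paths = 76753

Inclusion–exclusion. Total paths: C(20, 12) = 125970. Through P₁: C(5, 1)·C(15, 11) = 6825. Through P₂: C(12, 7)·C(8, 5) = 44352. Since P₁ is strictly southwest of P₂, a monotone path through both must visit P₁ then P₂; paths through both = C(5, 1)·C(7, 6)·C(8, 5) = 1960. Avoid both = 125970 − 6825 − 44352 + 1960 = 76753.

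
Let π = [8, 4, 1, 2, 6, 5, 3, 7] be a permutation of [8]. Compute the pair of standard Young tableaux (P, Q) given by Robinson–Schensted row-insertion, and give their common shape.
P = [1, 2, 3, 7] / [4, 5] / [6] / [8];  Q = [1, 4, 5, 8] / [2, 6] / [3] / [7];  common shape = (4, 2, 1, 1)

Row-insert the values π_1, π_2, … into P one at a time, bumping the leftmost entry strictly greater than the inserted value down to the next row. The recording tableau Q records, in position (i, j), the step at which that cell was added to P.
  Insert 8 (step 1): P = [8];  Q = [1]
  Insert 4 (step 2): P = [4] / [8];  Q = [1] / [2]
  Insert 1 (step 3): P = [1] / [4] / [8];  Q = [1] / [2] / [3]
  Insert 2 (step 4): P = [1, 2] / [4] / [8];  Q = [1, 4] / [2] / [3]
  Insert 6 (step 5): P = [1, 2, 6] / [4] / [8];  Q = [1, 4, 5] / [2] / [3]
  Insert 5 (step 6): P = [1, 2, 5] / [4, 6] / [8];  Q = [1, 4, 5] / [2, 6] / [3]
  Insert 3 (step 7): P = [1, 2, 3] / [4, 5] / [6] / [8];  Q = [1, 4, 5] / [2, 6] / [3] / [7]
  Insert 7 (step 8): P = [1, 2, 3, 7] / [4, 5] / [6] / [8];  Q = [1, 4, 5, 8] / [2, 6] / [3] / [7]
Final shape: (4, 2, 1, 1).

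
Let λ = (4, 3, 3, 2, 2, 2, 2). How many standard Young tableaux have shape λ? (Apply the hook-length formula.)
# SYT of shape (4, 3, 3, 2, 2, 2, 2) = 1312740

Hook-length formula: f^λ = n! / Π hook(c), product over all cells c of the Young diagram. For λ = (4, 3, 3, 2, 2, 2, 2), n = 18 boxes. Hook lengths by row (left-to-right, top-to-bottom): [10, 9, 4, 1]; [8, 7, 2]; [7, 6, 1]; [5, 4]; [4, 3]; [3, 2]; [2, 1]. Product of hooks = 4877107200. So f^λ = 18! / 4877107200 = 6402373705728000 / 4877107200 = 1312740.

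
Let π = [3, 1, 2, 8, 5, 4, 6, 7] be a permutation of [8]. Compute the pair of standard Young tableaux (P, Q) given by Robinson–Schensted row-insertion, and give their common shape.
P = [1, 2, 4, 6, 7] / [3, 5] / [8];  Q = [1, 3, 4, 7, 8] / [2, 5] / [6];  common shape = (5, 2, 1)

Row-insert the values π_1, π_2, … into P one at a time, bumping the leftmost entry strictly greater than the inserted value down to the next row. The recording tableau Q records, in position (i, j), the step at which that cell was added to P.
  Insert 3 (step 1): P = [3];  Q = [1]
  Insert 1 (step 2): P = [1] / [3];  Q = [1] / [2]
  Insert 2 (step 3): P = [1, 2] / [3];  Q = [1, 3] / [2]
  Insert 8 (step 4): P = [1, 2, 8] / [3];  Q = [1, 3, 4] / [2]
  Insert 5 (step 5): P = [1, 2, 5] / [3, 8];  Q = [1, 3, 4] / [2, 5]
  Insert 4 (step 6): P = [1, 2, 4] / [3, 5] / [8];  Q = [1, 3, 4] / [2, 5] / [6]
  Insert 6 (step 7): P = [1, 2, 4, 6] / [3, 5] / [8];  Q = [1, 3, 4, 7] / [2, 5] / [6]
  Insert 7 (step 8): P = [1, 2, 4, 6, 7] / [3, 5] / [8];  Q = [1, 3, 4, 7, 8] / [2, 5] / [6]
Final shape: (5, 2, 1).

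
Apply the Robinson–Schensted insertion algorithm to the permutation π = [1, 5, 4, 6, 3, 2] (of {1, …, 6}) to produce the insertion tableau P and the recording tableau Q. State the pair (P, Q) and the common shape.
P = [1, 2, 6] / [3] / [4] / [5];  Q = [1, 2, 4] / [3] / [5] / [6];  common shape = (3, 1, 1, 1)

Row-insert the values π_1, π_2, … into P one at a time, bumping the leftmost entry strictly greater than the inserted value down to the next row. The recording tableau Q records, in position (i, j), the step at which that cell was added to P.
  Insert 1 (step 1): P = [1];  Q = [1]
  Insert 5 (step 2): P = [1, 5];  Q = [1, 2]
  Insert 4 (step 3): P = [1, 4] / [5];  Q = [1, 2] / [3]
  Insert 6 (step 4): P = [1, 4, 6] / [5];  Q = [1, 2, 4] / [3]
  Insert 3 (step 5): P = [1, 3, 6] / [4] / [5];  Q = [1, 2, 4] / [3] / [5]
  Insert 2 (step 6): P = [1, 2, 6] / [3] / [4] / [5];  Q = [1, 2, 4] / [3] / [5] / [6]
Final shape: (3, 1, 1, 1).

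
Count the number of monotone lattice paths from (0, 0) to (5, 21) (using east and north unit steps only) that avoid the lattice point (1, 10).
Number of paths = 50765

Total paths from (0, 0) to (5, 21): C(26, 5) = 65780. Paths through (1, 10): (paths (0, 0) → (1, 10)) × (paths (1, 10) → (5, 21)) = C(11, 1) · C(15, 4) = 11 · 1365 = 15015. Avoidance count = 65780 − 15015 = 50765.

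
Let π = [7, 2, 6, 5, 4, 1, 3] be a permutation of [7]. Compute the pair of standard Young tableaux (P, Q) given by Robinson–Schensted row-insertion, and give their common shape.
P = [1, 3] / [2, 4] / [5] / [6] / [7];  Q = [1, 3] / [2, 7] / [4] / [5] / [6];  common shape = (2, 2, 1, 1, 1)

Row-insert the values π_1, π_2, … into P one at a time, bumping the leftmost entry strictly greater than the inserted value down to the next row. The recording tableau Q records, in position (i, j), the step at which that cell was added to P.
  Insert 7 (step 1): P = [7];  Q = [1]
  Insert 2 (step 2): P = [2] / [7];  Q = [1] / [2]
  Insert 6 (step 3): P = [2, 6] / [7];  Q = [1, 3] / [2]
  Insert 5 (step 4): P = [2, 5] / [6] / [7];  Q = [1, 3] / [2] / [4]
  Insert 4 (step 5): P = [2, 4] / [5] / [6] / [7];  Q = [1, 3] / [2] / [4] / [5]
  Insert 1 (step 6): P = [1, 4] / [2] / [5] / [6] / [7];  Q = [1, 3] / [2] / [4] / [5] / [6]
  Insert 3 (step 7): P = [1, 3] / [2, 4] / [5] / [6] / [7];  Q = [1, 3] / [2, 7] / [4] / [5] / [6]
Final shape: (2, 2, 1, 1, 1).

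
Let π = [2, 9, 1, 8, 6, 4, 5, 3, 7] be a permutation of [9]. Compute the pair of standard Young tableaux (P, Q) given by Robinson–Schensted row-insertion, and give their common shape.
P = [1, 3, 5, 7] / [2, 4] / [6] / [8] / [9];  Q = [1, 2, 7, 9] / [3, 4] / [5] / [6] / [8];  common shape = (4, 2, 1, 1, 1)

Row-insert the values π_1, π_2, … into P one at a time, bumping the leftmost entry strictly greater than the inserted value down to the next row. The recording tableau Q records, in position (i, j), the step at which that cell was added to P.
  Insert 2 (step 1): P = [2];  Q = [1]
  Insert 9 (step 2): P = [2, 9];  Q = [1, 2]
  Insert 1 (step 3): P = [1, 9] / [2];  Q = [1, 2] / [3]
  Insert 8 (step 4): P = [1, 8] / [2, 9];  Q = [1, 2] / [3, 4]
  Insert 6 (step 5): P = [1, 6] / [2, 8] / [9];  Q = [1, 2] / [3, 4] / [5]
  Insert 4 (step 6): P = [1, 4] / [2, 6] / [8] / [9];  Q = [1, 2] / [3, 4] / [5] / [6]
  Insert 5 (step 7): P = [1, 4, 5] / [2, 6] / [8] / [9];  Q = [1, 2, 7] / [3, 4] / [5] / [6]
  Insert 3 (step 8): P = [1, 3, 5] / [2, 4] / [6] / [8] / [9];  Q = [1, 2, 7] / [3, 4] / [5] / [6] / [8]
  Insert 7 (step 9): P = [1, 3, 5, 7] / [2, 4] / [6] / [8] / [9];  Q = [1, 2, 7, 9] / [3, 4] / [5] / [6] / [8]
Final shape: (4, 2, 1, 1, 1).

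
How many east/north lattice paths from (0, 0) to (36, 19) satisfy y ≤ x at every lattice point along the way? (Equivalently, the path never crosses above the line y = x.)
Number of paths = 136496564854650

By the reflection principle (André's argument), the number of monotone paths to (36, 19) with n ≤ m that never go above y = x is C(55, 36) − C(55, 37) = 280576272201225 − 144079707346575 = 136496564854650.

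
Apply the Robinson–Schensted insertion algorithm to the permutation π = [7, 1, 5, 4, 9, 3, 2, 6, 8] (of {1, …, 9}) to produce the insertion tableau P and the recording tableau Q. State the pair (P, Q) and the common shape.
P = [1, 2, 6, 8] / [3, 9] / [4] / [5] / [7];  Q = [1, 3, 5, 9] / [2, 8] / [4] / [6] / [7];  common shape = (4, 2, 1, 1, 1)

Row-insert the values π_1, π_2, … into P one at a time, bumping the leftmost entry strictly greater than the inserted value down to the next row. The recording tableau Q records, in position (i, j), the step at which that cell was added to P.
  Insert 7 (step 1): P = [7];  Q = [1]
  Insert 1 (step 2): P = [1] / [7];  Q = [1] / [2]
  Insert 5 (step 3): P = [1, 5] / [7];  Q = [1, 3] / [2]
  Insert 4 (step 4): P = [1, 4] / [5] / [7];  Q = [1, 3] / [2] / [4]
  Insert 9 (step 5): P = [1, 4, 9] / [5] / [7];  Q = [1, 3, 5] / [2] / [4]
  Insert 3 (step 6): P = [1, 3, 9] / [4] / [5] / [7];  Q = [1, 3, 5] / [2] / [4] / [6]
  Insert 2 (step 7): P = [1, 2, 9] / [3] / [4] / [5] / [7];  Q = [1, 3, 5] / [2] / [4] / [6] / [7]
  Insert 6 (step 8): P = [1, 2, 6] / [3, 9] / [4] / [5] / [7];  Q = [1, 3, 5] / [2, 8] / [4] / [6] / [7]
  Insert 8 (step 9): P = [1, 2, 6, 8] / [3, 9] / [4] / [5] / [7];  Q = [1, 3, 5, 9] / [2, 8] / [4] / [6] / [7]
Final shape: (4, 2, 1, 1, 1).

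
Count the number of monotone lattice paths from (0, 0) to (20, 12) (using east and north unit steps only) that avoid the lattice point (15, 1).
Number of paths = 225722952

Total paths from (0, 0) to (20, 12): C(32, 20) = 225792840. Paths through (15, 1): (paths (0, 0) → (15, 1)) × (paths (15, 1) → (20, 12)) = C(16, 15) · C(16, 5) = 16 · 4368 = 69888. Avoidance count = 225792840 − 69888 = 225722952.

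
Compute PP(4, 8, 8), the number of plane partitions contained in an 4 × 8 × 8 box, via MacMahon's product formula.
PP(4, 8, 8) = 15484613937936

Evaluate the triple product over i = 1..4, j = 1..8, k = 1..8. The factors are (2/1) · (3/2) · (4/3) · (5/4) · (6/5) · (7/6) · (8/7) · (9/8) · … (256 factors total). The numerators and denominators telescope so the product is an integer; carrying out the multiplication exactly gives PP(4, 8, 8) = 15484613937936.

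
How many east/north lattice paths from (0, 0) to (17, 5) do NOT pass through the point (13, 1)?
Number of paths = 25354

Total paths from (0, 0) to (17, 5): C(22, 17) = 26334. Paths through (13, 1): (paths (0, 0) → (13, 1)) × (paths (13, 1) → (17, 5)) = C(14, 13) · C(8, 4) = 14 · 70 = 980. Avoidance count = 26334 − 980 = 25354.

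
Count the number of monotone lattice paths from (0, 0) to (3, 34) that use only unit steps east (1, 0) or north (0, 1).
Number of paths = 7770

A monotone lattice path from (0, 0) to (3, 34) consists of 3 east steps and 34 north steps in some order, so it is determined by which 3 of the 37 steps are east. The count is C(37, 3) = 7770.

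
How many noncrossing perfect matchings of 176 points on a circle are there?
C_88 = 64633260585762914370496637486146181462681535261000

These noncrossing handshakes are counted by the Catalan number C_n = (1/(n + 1)) · C(2n, n). For n = 88: C_88 = (1/89) · C(176, 88) = 5752360192132899378974200736267010150178656638229000/89 = 64633260585762914370496637486146181462681535261000.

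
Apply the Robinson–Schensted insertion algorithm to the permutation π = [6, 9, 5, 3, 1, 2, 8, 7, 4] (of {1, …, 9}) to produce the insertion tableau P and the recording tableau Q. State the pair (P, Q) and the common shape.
P = [1, 2, 4] / [3, 7] / [5, 8] / [6, 9];  Q = [1, 2, 7] / [3, 6] / [4, 8] / [5, 9];  common shape = (3, 2, 2, 2)

Row-insert the values π_1, π_2, … into P one at a time, bumping the leftmost entry strictly greater than the inserted value down to the next row. The recording tableau Q records, in position (i, j), the step at which that cell was added to P.
  Insert 6 (step 1): P = [6];  Q = [1]
  Insert 9 (step 2): P = [6, 9];  Q = [1, 2]
  Insert 5 (step 3): P = [5, 9] / [6];  Q = [1, 2] / [3]
  Insert 3 (step 4): P = [3, 9] / [5] / [6];  Q = [1, 2] / [3] / [4]
  Insert 1 (step 5): P = [1, 9] / [3] / [5] / [6];  Q = [1, 2] / [3] / [4] / [5]
  Insert 2 (step 6): P = [1, 2] / [3, 9] / [5] / [6];  Q = [1, 2] / [3, 6] / [4] / [5]
  Insert 8 (step 7): P = [1, 2, 8] / [3, 9] / [5] / [6];  Q = [1, 2, 7] / [3, 6] / [4] / [5]
  Insert 7 (step 8): P = [1, 2, 7] / [3, 8] / [5, 9] / [6];  Q = [1, 2, 7] / [3, 6] / [4, 8] / [5]
  Insert 4 (step 9): P = [1, 2, 4] / [3, 7] / [5, 8] / [6, 9];  Q = [1, 2, 7] / [3, 6] / [4, 8] / [5, 9]
Final shape: (3, 2, 2, 2).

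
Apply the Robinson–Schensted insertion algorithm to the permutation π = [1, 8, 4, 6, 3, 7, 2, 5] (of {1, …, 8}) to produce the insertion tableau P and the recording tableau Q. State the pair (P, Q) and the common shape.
P = [1, 2, 5, 7] / [3, 6] / [4] / [8];  Q = [1, 2, 4, 6] / [3, 8] / [5] / [7];  common shape = (4, 2, 1, 1)

Row-insert the values π_1, π_2, … into P one at a time, bumping the leftmost entry strictly greater than the inserted value down to the next row. The recording tableau Q records, in position (i, j), the step at which that cell was added to P.
  Insert 1 (step 1): P = [1];  Q = [1]
  Insert 8 (step 2): P = [1, 8];  Q = [1, 2]
  Insert 4 (step 3): P = [1, 4] / [8];  Q = [1, 2] / [3]
  Insert 6 (step 4): P = [1, 4, 6] / [8];  Q = [1, 2, 4] / [3]
  Insert 3 (step 5): P = [1, 3, 6] / [4] / [8];  Q = [1, 2, 4] / [3] / [5]
  Insert 7 (step 6): P = [1, 3, 6, 7] / [4] / [8];  Q = [1, 2, 4, 6] / [3] / [5]
  Insert 2 (step 7): P = [1, 2, 6, 7] / [3] / [4] / [8];  Q = [1, 2, 4, 6] / [3] / [5] / [7]
  Insert 5 (step 8): P = [1, 2, 5, 7] / [3, 6] / [4] / [8];  Q = [1, 2, 4, 6] / [3, 8] / [5] / [7]
Final shape: (4, 2, 1, 1).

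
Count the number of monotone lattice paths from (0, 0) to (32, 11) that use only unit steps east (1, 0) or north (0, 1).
Number of paths = 5752004349

A monotone lattice path from (0, 0) to (32, 11) consists of 32 east steps and 11 north steps in some order, so it is determined by which 32 of the 43 steps are east. The count is C(43, 32) = 5752004349.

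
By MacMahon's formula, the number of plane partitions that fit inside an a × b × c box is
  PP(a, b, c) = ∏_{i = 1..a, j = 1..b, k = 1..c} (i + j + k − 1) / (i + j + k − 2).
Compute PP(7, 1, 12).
PP(7, 1, 12) = 50388

Evaluate the triple product over i = 1..7, j = 1..1, k = 1..12. The factors are (2/1) · (3/2) · (4/3) · (5/4) · (6/5) · (7/6) · (8/7) · (9/8) · … (84 factors total). The numerators and denominators telescope so the product is an integer; carrying out the multiplication exactly gives PP(7, 1, 12) = 50388.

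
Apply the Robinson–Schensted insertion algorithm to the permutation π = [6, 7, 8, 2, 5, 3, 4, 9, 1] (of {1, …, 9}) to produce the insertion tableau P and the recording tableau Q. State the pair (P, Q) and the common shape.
P = [1, 3, 4, 9] / [2, 7, 8] / [5] / [6];  Q = [1, 2, 3, 8] / [4, 5, 7] / [6] / [9];  common shape = (4, 3, 1, 1)

Row-insert the values π_1, π_2, … into P one at a time, bumping the leftmost entry strictly greater than the inserted value down to the next row. The recording tableau Q records, in position (i, j), the step at which that cell was added to P.
  Insert 6 (step 1): P = [6];  Q = [1]
  Insert 7 (step 2): P = [6, 7];  Q = [1, 2]
  Insert 8 (step 3): P = [6, 7, 8];  Q = [1, 2, 3]
  Insert 2 (step 4): P = [2, 7, 8] / [6];  Q = [1, 2, 3] / [4]
  Insert 5 (step 5): P = [2, 5, 8] / [6, 7];  Q = [1, 2, 3] / [4, 5]
  Insert 3 (step 6): P = [2, 3, 8] / [5, 7] / [6];  Q = [1, 2, 3] / [4, 5] / [6]
  Insert 4 (step 7): P = [2, 3, 4] / [5, 7, 8] / [6];  Q = [1, 2, 3] / [4, 5, 7] / [6]
  Insert 9 (step 8): P = [2, 3, 4, 9] / [5, 7, 8] / [6];  Q = [1, 2, 3, 8] / [4, 5, 7] / [6]
  Insert 1 (step 9): P = [1, 3, 4, 9] / [2, 7, 8] / [5] / [6];  Q = [1, 2, 3, 8] / [4, 5, 7] / [6] / [9]
Final shape: (4, 3, 1, 1).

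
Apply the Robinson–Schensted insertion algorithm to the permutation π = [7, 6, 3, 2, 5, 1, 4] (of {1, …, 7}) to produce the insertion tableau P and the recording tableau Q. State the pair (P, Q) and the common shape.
P = [1, 4] / [2, 5] / [3] / [6] / [7];  Q = [1, 5] / [2, 7] / [3] / [4] / [6];  common shape = (2, 2, 1, 1, 1)

Row-insert the values π_1, π_2, … into P one at a time, bumping the leftmost entry strictly greater than the inserted value down to the next row. The recording tableau Q records, in position (i, j), the step at which that cell was added to P.
  Insert 7 (step 1): P = [7];  Q = [1]
  Insert 6 (step 2): P = [6] / [7];  Q = [1] / [2]
  Insert 3 (step 3): P = [3] / [6] / [7];  Q = [1] / [2] / [3]
  Insert 2 (step 4): P = [2] / [3] / [6] / [7];  Q = [1] / [2] / [3] / [4]
  Insert 5 (step 5): P = [2, 5] / [3] / [6] / [7];  Q = [1, 5] / [2] / [3] / [4]
  Insert 1 (step 6): P = [1, 5] / [2] / [3] / [6] / [7];  Q = [1, 5] / [2] / [3] / [4] / [6]
  Insert 4 (step 7): P = [1, 4] / [2, 5] / [3] / [6] / [7];  Q = [1, 5] / [2, 7] / [3] / [4] / [6]
Final shape: (2, 2, 1, 1, 1).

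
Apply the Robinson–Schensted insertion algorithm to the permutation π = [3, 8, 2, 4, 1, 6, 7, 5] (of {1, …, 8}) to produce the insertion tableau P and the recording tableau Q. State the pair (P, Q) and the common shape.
P = [1, 4, 5, 7] / [2, 6] / [3, 8];  Q = [1, 2, 6, 7] / [3, 4] / [5, 8];  common shape = (4, 2, 2)

Row-insert the values π_1, π_2, … into P one at a time, bumping the leftmost entry strictly greater than the inserted value down to the next row. The recording tableau Q records, in position (i, j), the step at which that cell was added to P.
  Insert 3 (step 1): P = [3];  Q = [1]
  Insert 8 (step 2): P = [3, 8];  Q = [1, 2]
  Insert 2 (step 3): P = [2, 8] / [3];  Q = [1, 2] / [3]
  Insert 4 (step 4): P = [2, 4] / [3, 8];  Q = [1, 2] / [3, 4]
  Insert 1 (step 5): P = [1, 4] / [2, 8] / [3];  Q = [1, 2] / [3, 4] / [5]
  Insert 6 (step 6): P = [1, 4, 6] / [2, 8] / [3];  Q = [1, 2, 6] / [3, 4] / [5]
  Insert 7 (step 7): P = [1, 4, 6, 7] / [2, 8] / [3];  Q = [1, 2, 6, 7] / [3, 4] / [5]
  Insert 5 (step 8): P = [1, 4, 5, 7] / [2, 6] / [3, 8];  Q = [1, 2, 6, 7] / [3, 4] / [5, 8]
Final shape: (4, 2, 2).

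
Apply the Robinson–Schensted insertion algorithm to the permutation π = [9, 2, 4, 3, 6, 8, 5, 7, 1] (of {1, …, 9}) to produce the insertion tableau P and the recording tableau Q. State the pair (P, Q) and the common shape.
P = [1, 3, 5, 7] / [2, 6, 8] / [4] / [9];  Q = [1, 3, 5, 6] / [2, 7, 8] / [4] / [9];  common shape = (4, 3, 1, 1)

Row-insert the values π_1, π_2, … into P one at a time, bumping the leftmost entry strictly greater than the inserted value down to the next row. The recording tableau Q records, in position (i, j), the step at which that cell was added to P.
  Insert 9 (step 1): P = [9];  Q = [1]
  Insert 2 (step 2): P = [2] / [9];  Q = [1] / [2]
  Insert 4 (step 3): P = [2, 4] / [9];  Q = [1, 3] / [2]
  Insert 3 (step 4): P = [2, 3] / [4] / [9];  Q = [1, 3] / [2] / [4]
  Insert 6 (step 5): P = [2, 3, 6] / [4] / [9];  Q = [1, 3, 5] / [2] / [4]
  Insert 8 (step 6): P = [2, 3, 6, 8] / [4] / [9];  Q = [1, 3, 5, 6] / [2] / [4]
  Insert 5 (step 7): P = [2, 3, 5, 8] / [4, 6] / [9];  Q = [1, 3, 5, 6] / [2, 7] / [4]
  Insert 7 (step 8): P = [2, 3, 5, 7] / [4, 6, 8] / [9];  Q = [1, 3, 5, 6] / [2, 7, 8] / [4]
  Insert 1 (step 9): P = [1, 3, 5, 7] / [2, 6, 8] / [4] / [9];  Q = [1, 3, 5, 6] / [2, 7, 8] / [4] / [9]
Final shape: (4, 3, 1, 1).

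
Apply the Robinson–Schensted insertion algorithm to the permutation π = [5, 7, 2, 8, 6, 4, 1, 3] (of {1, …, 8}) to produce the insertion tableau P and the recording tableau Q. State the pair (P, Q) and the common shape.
P = [1, 3, 8] / [2, 4] / [5, 6] / [7];  Q = [1, 2, 4] / [3, 5] / [6, 8] / [7];  common shape = (3, 2, 2, 1)

Row-insert the values π_1, π_2, … into P one at a time, bumping the leftmost entry strictly greater than the inserted value down to the next row. The recording tableau Q records, in position (i, j), the step at which that cell was added to P.
  Insert 5 (step 1): P = [5];  Q = [1]
  Insert 7 (step 2): P = [5, 7];  Q = [1, 2]
  Insert 2 (step 3): P = [2, 7] / [5];  Q = [1, 2] / [3]
  Insert 8 (step 4): P = [2, 7, 8] / [5];  Q = [1, 2, 4] / [3]
  Insert 6 (step 5): P = [2, 6, 8] / [5, 7];  Q = [1, 2, 4] / [3, 5]
  Insert 4 (step 6): P = [2, 4, 8] / [5, 6] / [7];  Q = [1, 2, 4] / [3, 5] / [6]
  Insert 1 (step 7): P = [1, 4, 8] / [2, 6] / [5] / [7];  Q = [1, 2, 4] / [3, 5] / [6] / [7]
  Insert 3 (step 8): P = [1, 3, 8] / [2, 4] / [5, 6] / [7];  Q = [1, 2, 4] / [3, 5] / [6, 8] / [7]
Final shape: (3, 2, 2, 1).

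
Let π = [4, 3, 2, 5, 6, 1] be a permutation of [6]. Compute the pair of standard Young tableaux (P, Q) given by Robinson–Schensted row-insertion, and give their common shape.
P = [1, 5, 6] / [2] / [3] / [4];  Q = [1, 4, 5] / [2] / [3] / [6];  common shape = (3, 1, 1, 1)

Row-insert the values π_1, π_2, … into P one at a time, bumping the leftmost entry strictly greater than the inserted value down to the next row. The recording tableau Q records, in position (i, j), the step at which that cell was added to P.
  Insert 4 (step 1): P = [4];  Q = [1]
  Insert 3 (step 2): P = [3] / [4];  Q = [1] / [2]
  Insert 2 (step 3): P = [2] / [3] / [4];  Q = [1] / [2] / [3]
  Insert 5 (step 4): P = [2, 5] / [3] / [4];  Q = [1, 4] / [2] / [3]
  Insert 6 (step 5): P = [2, 5, 6] / [3] / [4];  Q = [1, 4, 5] / [2] / [3]
  Insert 1 (step 6): P = [1, 5, 6] / [2] / [3] / [4];  Q = [1, 4, 5] / [2] / [3] / [6]
Final shape: (3, 1, 1, 1).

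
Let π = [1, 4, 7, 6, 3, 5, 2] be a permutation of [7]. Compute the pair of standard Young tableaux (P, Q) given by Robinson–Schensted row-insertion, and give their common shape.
P = [1, 2, 5] / [3, 6] / [4] / [7];  Q = [1, 2, 3] / [4, 6] / [5] / [7];  common shape = (3, 2, 1, 1)

Row-insert the values π_1, π_2, … into P one at a time, bumping the leftmost entry strictly greater than the inserted value down to the next row. The recording tableau Q records, in position (i, j), the step at which that cell was added to P.
  Insert 1 (step 1): P = [1];  Q = [1]
  Insert 4 (step 2): P = [1, 4];  Q = [1, 2]
  Insert 7 (step 3): P = [1, 4, 7];  Q = [1, 2, 3]
  Insert 6 (step 4): P = [1, 4, 6] / [7];  Q = [1, 2, 3] / [4]
  Insert 3 (step 5): P = [1, 3, 6] / [4] / [7];  Q = [1, 2, 3] / [4] / [5]
  Insert 5 (step 6): P = [1, 3, 5] / [4, 6] / [7];  Q = [1, 2, 3] / [4, 6] / [5]
  Insert 2 (step 7): P = [1, 2, 5] / [3, 6] / [4] / [7];  Q = [1, 2, 3] / [4, 6] / [5] / [7]
Final shape: (3, 2, 1, 1).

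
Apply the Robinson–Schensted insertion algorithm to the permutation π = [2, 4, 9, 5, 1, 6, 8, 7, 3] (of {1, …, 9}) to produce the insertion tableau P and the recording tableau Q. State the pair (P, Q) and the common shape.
P = [1, 3, 5, 6, 7] / [2, 4] / [8] / [9];  Q = [1, 2, 3, 6, 7] / [4, 8] / [5] / [9];  common shape = (5, 2, 1, 1)

Row-insert the values π_1, π_2, … into P one at a time, bumping the leftmost entry strictly greater than the inserted value down to the next row. The recording tableau Q records, in position (i, j), the step at which that cell was added to P.
  Insert 2 (step 1): P = [2];  Q = [1]
  Insert 4 (step 2): P = [2, 4];  Q = [1, 2]
  Insert 9 (step 3): P = [2, 4, 9];  Q = [1, 2, 3]
  Insert 5 (step 4): P = [2, 4, 5] / [9];  Q = [1, 2, 3] / [4]
  Insert 1 (step 5): P = [1, 4, 5] / [2] / [9];  Q = [1, 2, 3] / [4] / [5]
  Insert 6 (step 6): P = [1, 4, 5, 6] / [2] / [9];  Q = [1, 2, 3, 6] / [4] / [5]
  Insert 8 (step 7): P = [1, 4, 5, 6, 8] / [2] / [9];  Q = [1, 2, 3, 6, 7] / [4] / [5]
  Insert 7 (step 8): P = [1, 4, 5, 6, 7] / [2, 8] / [9];  Q = [1, 2, 3, 6, 7] / [4, 8] / [5]
  Insert 3 (step 9): P = [1, 3, 5, 6, 7] / [2, 4] / [8] / [9];  Q = [1, 2, 3, 6, 7] / [4, 8] / [5] / [9]
Final shape: (5, 2, 1, 1).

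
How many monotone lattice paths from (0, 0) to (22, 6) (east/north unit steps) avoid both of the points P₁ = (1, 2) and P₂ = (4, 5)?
Number of paths = 337536

Inclusion–exclusion. Total paths: C(28, 22) = 376740. Through P₁: C(3, 1)·C(25, 21) = 37950. Through P₂: C(9, 4)·C(19, 18) = 2394. Since P₁ is strictly southwest of P₂, a monotone path through both must visit P₁ then P₂; paths through both = C(3, 1)·C(6, 3)·C(19, 18) = 1140. Avoid both = 376740 − 37950 − 2394 + 1140 = 337536.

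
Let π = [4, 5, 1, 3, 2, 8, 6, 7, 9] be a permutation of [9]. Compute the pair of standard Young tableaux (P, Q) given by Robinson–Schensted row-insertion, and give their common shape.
P = [1, 2, 6, 7, 9] / [3, 5, 8] / [4];  Q = [1, 2, 6, 8, 9] / [3, 4, 7] / [5];  common shape = (5, 3, 1)

Row-insert the values π_1, π_2, … into P one at a time, bumping the leftmost entry strictly greater than the inserted value down to the next row. The recording tableau Q records, in position (i, j), the step at which that cell was added to P.
  Insert 4 (step 1): P = [4];  Q = [1]
  Insert 5 (step 2): P = [4, 5];  Q = [1, 2]
  Insert 1 (step 3): P = [1, 5] / [4];  Q = [1, 2] / [3]
  Insert 3 (step 4): P = [1, 3] / [4, 5];  Q = [1, 2] / [3, 4]
  Insert 2 (step 5): P = [1, 2] / [3, 5] / [4];  Q = [1, 2] / [3, 4] / [5]
  Insert 8 (step 6): P = [1, 2, 8] / [3, 5] / [4];  Q = [1, 2, 6] / [3, 4] / [5]
  Insert 6 (step 7): P = [1, 2, 6] / [3, 5, 8] / [4];  Q = [1, 2, 6] / [3, 4, 7] / [5]
  Insert 7 (step 8): P = [1, 2, 6, 7] / [3, 5, 8] / [4];  Q = [1, 2, 6, 8] / [3, 4, 7] / [5]
  Insert 9 (step 9): P = [1, 2, 6, 7, 9] / [3, 5, 8] / [4];  Q = [1, 2, 6, 8, 9] / [3, 4, 7] / [5]
Final shape: (5, 3, 1).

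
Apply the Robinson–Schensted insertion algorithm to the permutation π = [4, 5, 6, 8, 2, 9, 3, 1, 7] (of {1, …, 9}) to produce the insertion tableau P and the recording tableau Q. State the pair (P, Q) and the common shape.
P = [1, 3, 6, 7, 9] / [2, 5, 8] / [4];  Q = [1, 2, 3, 4, 6] / [5, 7, 9] / [8];  common shape = (5, 3, 1)

Row-insert the values π_1, π_2, … into P one at a time, bumping the leftmost entry strictly greater than the inserted value down to the next row. The recording tableau Q records, in position (i, j), the step at which that cell was added to P.
  Insert 4 (step 1): P = [4];  Q = [1]
  Insert 5 (step 2): P = [4, 5];  Q = [1, 2]
  Insert 6 (step 3): P = [4, 5, 6];  Q = [1, 2, 3]
  Insert 8 (step 4): P = [4, 5, 6, 8];  Q = [1, 2, 3, 4]
  Insert 2 (step 5): P = [2, 5, 6, 8] / [4];  Q = [1, 2, 3, 4] / [5]
  Insert 9 (step 6): P = [2, 5, 6, 8, 9] / [4];  Q = [1, 2, 3, 4, 6] / [5]
  Insert 3 (step 7): P = [2, 3, 6, 8, 9] / [4, 5];  Q = [1, 2, 3, 4, 6] / [5, 7]
  Insert 1 (step 8): P = [1, 3, 6, 8, 9] / [2, 5] / [4];  Q = [1, 2, 3, 4, 6] / [5, 7] / [8]
  Insert 7 (step 9): P = [1, 3, 6, 7, 9] / [2, 5, 8] / [4];  Q = [1, 2, 3, 4, 6] / [5, 7, 9] / [8]
Final shape: (5, 3, 1).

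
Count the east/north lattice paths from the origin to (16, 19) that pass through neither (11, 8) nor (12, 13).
Number of paths = 2732957094

Inclusion–exclusion. Total paths: C(35, 16) = 4059928950. Through P₁: C(19, 11)·C(16, 5) = 330142176. Through P₂: C(25, 12)·C(10, 4) = 1092063000. Since P₁ is strictly southwest of P₂, a monotone path through both must visit P₁ then P₂; paths through both = C(19, 11)·C(6, 1)·C(10, 4) = 95233320. Avoid both = 4059928950 − 330142176 − 1092063000 + 95233320 = 2732957094.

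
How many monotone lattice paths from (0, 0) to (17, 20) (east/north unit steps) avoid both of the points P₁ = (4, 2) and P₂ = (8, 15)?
Number of paths = 11901435357

Inclusion–exclusion. Total paths: C(37, 17) = 15905368710. Through P₁: C(6, 4)·C(31, 13) = 3093796125. Through P₂: C(23, 8)·C(14, 9) = 981608628. Since P₁ is strictly southwest of P₂, a monotone path through both must visit P₁ then P₂; paths through both = C(6, 4)·C(17, 4)·C(14, 9) = 71471400. Avoid both = 15905368710 − 3093796125 − 981608628 + 71471400 = 11901435357.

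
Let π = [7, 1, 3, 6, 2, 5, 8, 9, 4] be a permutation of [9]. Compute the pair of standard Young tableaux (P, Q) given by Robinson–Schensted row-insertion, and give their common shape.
P = [1, 2, 4, 8, 9] / [3, 5] / [6] / [7];  Q = [1, 3, 4, 7, 8] / [2, 6] / [5] / [9];  common shape = (5, 2, 1, 1)

Row-insert the values π_1, π_2, … into P one at a time, bumping the leftmost entry strictly greater than the inserted value down to the next row. The recording tableau Q records, in position (i, j), the step at which that cell was added to P.
  Insert 7 (step 1): P = [7];  Q = [1]
  Insert 1 (step 2): P = [1] / [7];  Q = [1] / [2]
  Insert 3 (step 3): P = [1, 3] / [7];  Q = [1, 3] / [2]
  Insert 6 (step 4): P = [1, 3, 6] / [7];  Q = [1, 3, 4] / [2]
  Insert 2 (step 5): P = [1, 2, 6] / [3] / [7];  Q = [1, 3, 4] / [2] / [5]
  Insert 5 (step 6): P = [1, 2, 5] / [3, 6] / [7];  Q = [1, 3, 4] / [2, 6] / [5]
  Insert 8 (step 7): P = [1, 2, 5, 8] / [3, 6] / [7];  Q = [1, 3, 4, 7] / [2, 6] / [5]
  Insert 9 (step 8): P = [1, 2, 5, 8, 9] / [3, 6] / [7];  Q = [1, 3, 4, 7, 8] / [2, 6] / [5]
  Insert 4 (step 9): P = [1, 2, 4, 8, 9] / [3, 5] / [6] / [7];  Q = [1, 3, 4, 7, 8] / [2, 6] / [5] / [9]
Final shape: (5, 2, 1, 1).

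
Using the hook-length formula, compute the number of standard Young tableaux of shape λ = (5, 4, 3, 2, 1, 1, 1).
# SYT of shape (5, 4, 3, 2, 1, 1, 1) = 3620864

Hook-length formula: f^λ = n! / Π hook(c), product over all cells c of the Young diagram. For λ = (5, 4, 3, 2, 1, 1, 1), n = 17 boxes. Hook lengths by row (left-to-right, top-to-bottom): [11, 7, 5, 3, 1]; [9, 5, 3, 1]; [7, 3, 1]; [5, 1]; [3]; [2]; [1]. Product of hooks = 98232750. So f^λ = 17! / 98232750 = 355687428096000 / 98232750 = 3620864.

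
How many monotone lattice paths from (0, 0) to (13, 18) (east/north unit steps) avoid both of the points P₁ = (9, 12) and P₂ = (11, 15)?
Number of paths = 96659175

Inclusion–exclusion. Total paths: C(31, 13) = 206253075. Through P₁: C(21, 9)·C(10, 4) = 61725300. Through P₂: C(26, 11)·C(5, 2) = 77261600. Since P₁ is strictly southwest of P₂, a monotone path through both must visit P₁ then P₂; paths through both = C(21, 9)·C(5, 2)·C(5, 2) = 29393000. Avoid both = 206253075 − 61725300 − 77261600 + 29393000 = 96659175.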